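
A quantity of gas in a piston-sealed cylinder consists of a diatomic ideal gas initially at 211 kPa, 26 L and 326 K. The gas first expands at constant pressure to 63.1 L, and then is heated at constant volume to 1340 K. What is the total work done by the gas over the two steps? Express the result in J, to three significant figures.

Step 1 (isobaric): W = PΔV = (211 kPa)(63.1 − 26 L) = 7828 J.
Step 2 (isochoric): W = 0 (constant volume).
W_total = 7828 + 0 = 7828 J.

W_total ≈ 7830 J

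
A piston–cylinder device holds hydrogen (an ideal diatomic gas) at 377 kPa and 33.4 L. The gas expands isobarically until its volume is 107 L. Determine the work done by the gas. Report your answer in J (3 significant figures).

Isobaric: W = P ΔV.
W = (377 kPa)(107 − 33.4 L) = (377)(73.6) = 27747 J.

W ≈ 27700 J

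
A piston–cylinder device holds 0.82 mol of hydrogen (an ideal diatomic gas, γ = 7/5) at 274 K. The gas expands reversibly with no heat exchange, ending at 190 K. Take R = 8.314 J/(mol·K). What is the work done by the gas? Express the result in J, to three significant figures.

W ≈ 1430 J

Adiabatic ⇒ Q = 0, so W_by = −ΔU = nCᵥ(T₁ − T₂).
Cᵥ = 5R/2 = 20.79 J/(mol·K).
W = (0.82)(20.79)(274 − 190) = 1432 J.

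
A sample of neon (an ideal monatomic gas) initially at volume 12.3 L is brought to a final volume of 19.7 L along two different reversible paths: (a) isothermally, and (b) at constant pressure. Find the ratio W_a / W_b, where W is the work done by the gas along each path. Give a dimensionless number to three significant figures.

W_a / W_b ≈ 0.783

Path (a) isothermal: W = P₁V₁ ln(V₂/V₁) → W_a/(P₁V₁) = 0.471.
Path (b) isobaric: W = P₁(V₂ − V₁) → W_b/(P₁V₁) = 0.6016.
W_a / W_b = 0.471 / 0.6016 = 0.7829.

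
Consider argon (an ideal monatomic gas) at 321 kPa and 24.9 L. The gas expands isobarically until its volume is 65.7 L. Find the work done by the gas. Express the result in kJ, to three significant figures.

W ≈ 13.1 kJ

Isobaric: W = P ΔV.
W = (321 kPa)(65.7 − 24.9 L) = (321)(40.8) = 13097 J.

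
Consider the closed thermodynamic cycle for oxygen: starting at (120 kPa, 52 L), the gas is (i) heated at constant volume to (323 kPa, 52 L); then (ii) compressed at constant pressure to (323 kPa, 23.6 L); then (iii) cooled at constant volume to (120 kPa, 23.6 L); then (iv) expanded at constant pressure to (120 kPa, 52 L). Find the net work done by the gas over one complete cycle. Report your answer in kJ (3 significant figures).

Constant-volume legs do no work.
W(ii) = (323)(23.6 − 52) = -9173 J; W(iv) = (120)(52 − 23.6) = 3408 J.
W_net = -9173 + 3408 = -5765 J (the counter-clockwise enclosed area).

W_net ≈ -5.77 kJ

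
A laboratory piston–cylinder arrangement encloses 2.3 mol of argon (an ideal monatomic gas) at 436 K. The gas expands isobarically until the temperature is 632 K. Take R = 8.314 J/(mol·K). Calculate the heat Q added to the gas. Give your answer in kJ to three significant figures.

Isobaric: W = nRΔT = (2.3)(8.314)(196) = 3748 J.
ΔU = nCᵥΔT with Cᵥ = 3R/2: ΔU = (2.3)(12.47)(196) = 5622 J.
Q = ΔU + W = 5622 + 3748 = 9370 J.

Q ≈ 9.37 kJ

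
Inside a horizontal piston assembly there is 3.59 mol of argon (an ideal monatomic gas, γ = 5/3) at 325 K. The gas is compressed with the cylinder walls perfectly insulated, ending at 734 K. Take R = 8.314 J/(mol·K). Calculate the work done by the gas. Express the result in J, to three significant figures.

W ≈ -18300 J

Adiabatic ⇒ Q = 0, so W_by = −ΔU = nCᵥ(T₁ − T₂).
Cᵥ = 3R/2 = 12.47 J/(mol·K).
W = (3.59)(12.47)(325 − 734) = -18311 J.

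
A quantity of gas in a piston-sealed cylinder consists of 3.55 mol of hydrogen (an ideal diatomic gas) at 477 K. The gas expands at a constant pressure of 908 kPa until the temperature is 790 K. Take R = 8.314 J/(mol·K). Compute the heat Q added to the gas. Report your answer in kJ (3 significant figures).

Isobaric: W = nRΔT = (3.55)(8.314)(313) = 9238 J.
ΔU = nCᵥΔT with Cᵥ = 5R/2: ΔU = (3.55)(20.79)(313) = 23095 J.
Q = ΔU + W = 23095 + 9238 = 32333 J.

Q ≈ 32.3 kJ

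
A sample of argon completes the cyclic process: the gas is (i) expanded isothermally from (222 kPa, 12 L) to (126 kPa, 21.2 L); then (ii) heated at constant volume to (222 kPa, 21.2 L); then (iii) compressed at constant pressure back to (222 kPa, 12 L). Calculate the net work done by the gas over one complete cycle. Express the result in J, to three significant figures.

Leg (i): W = PᵢVᵢ ln(V_f/Vᵢ) = (2664) ln(21.2/12) = 1516 J.
Leg (ii): W = 0.
Leg (iii): W = PΔV = (222)(12 − 21.2) = -2042 J.
W_net = 1516 − 2042 = -526.3 J.

W_net ≈ -526 J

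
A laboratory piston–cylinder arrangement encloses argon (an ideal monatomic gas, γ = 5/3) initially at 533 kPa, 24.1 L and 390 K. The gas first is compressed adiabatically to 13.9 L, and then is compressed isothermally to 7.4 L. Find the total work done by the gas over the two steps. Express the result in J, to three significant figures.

W_total ≈ -20200 J

Step 1 (adiabatic): W = (P₁V₁ − P₂V₂)/(γ−1) = (12845 − 18539)/0.667 = -8540 J.
After step 1: P = 1334 kPa, V = 13.9 L, T = 562.9 K.
Step 2 (isothermal): W = P₁V₁ ln(V₂/V₁) = (18539) ln(7.4/13.9) = -11687 J.
W_total = -8540 − 11687 = -20227 J.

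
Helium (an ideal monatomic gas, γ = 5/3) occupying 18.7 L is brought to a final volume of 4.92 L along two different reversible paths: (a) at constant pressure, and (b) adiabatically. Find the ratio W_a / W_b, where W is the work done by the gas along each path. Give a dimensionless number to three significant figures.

Path (a) isobaric: W = P₁(V₂ − V₁) → W_a/(P₁V₁) = -0.7369.
Path (b) adiabatic: W = P₁V₁(1 − (V₁/V₂)^(γ−1))/(γ−1) → W_b/(P₁V₁) = -2.153.
W_a / W_b = -0.7369 / -2.153 = 0.3422.

W_a / W_b ≈ 0.342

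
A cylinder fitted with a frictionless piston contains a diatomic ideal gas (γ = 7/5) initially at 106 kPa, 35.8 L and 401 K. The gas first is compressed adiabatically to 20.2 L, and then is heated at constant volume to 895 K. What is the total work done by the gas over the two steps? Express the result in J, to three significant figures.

W_total ≈ -2440 J

Step 1 (adiabatic): W = (P₁V₁ − P₂V₂)/(γ−1) = (3795 − 4771)/0.4 = -2440 J.
Step 2 (isochoric): W = 0 (constant volume).
W_total = -2440 + 0 = -2440 J.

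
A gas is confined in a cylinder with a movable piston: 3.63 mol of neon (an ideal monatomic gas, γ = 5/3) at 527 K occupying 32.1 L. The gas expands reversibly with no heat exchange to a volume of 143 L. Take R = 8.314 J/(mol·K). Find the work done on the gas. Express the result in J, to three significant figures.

W ≈ -15000 J

Adiabatic: TV^(γ−1) = const with γ = 5/3.
T₂ = T₁ (V₁/V₂)^(γ−1) = 527 × (32.1/143)^0.667 = 527 × 0.3694 = 194.7 K.
W_by = nCᵥ(T₁ − T₂) = (3.63)(12.47)(527 − 194.7) = 15045 J.
Work on gas = −W_by = -15045 J.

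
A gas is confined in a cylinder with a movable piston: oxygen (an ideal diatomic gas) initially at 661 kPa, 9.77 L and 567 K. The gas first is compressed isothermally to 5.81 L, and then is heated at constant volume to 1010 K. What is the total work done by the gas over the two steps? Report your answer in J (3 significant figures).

Step 1 (isothermal): W = P₁V₁ ln(V₂/V₁) = (6458) ln(5.81/9.77) = -3356 J.
Step 2 (isochoric): W = 0 (constant volume).
W_total = -3356 + 0 = -3356 J.

W_total ≈ -3360 J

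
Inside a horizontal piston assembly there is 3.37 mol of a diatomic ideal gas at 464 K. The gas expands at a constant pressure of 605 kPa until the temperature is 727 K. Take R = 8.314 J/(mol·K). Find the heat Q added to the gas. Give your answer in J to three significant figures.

Isobaric: W = nRΔT = (3.37)(8.314)(263) = 7369 J.
ΔU = nCᵥΔT with Cᵥ = 5R/2: ΔU = (3.37)(20.79)(263) = 18422 J.
Q = ΔU + W = 18422 + 7369 = 25791 J.

Q ≈ 25800 J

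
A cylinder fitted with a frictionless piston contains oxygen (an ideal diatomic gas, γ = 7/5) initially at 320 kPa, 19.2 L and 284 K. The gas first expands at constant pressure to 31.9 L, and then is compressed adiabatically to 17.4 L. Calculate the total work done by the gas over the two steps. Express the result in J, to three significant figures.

W_total ≈ -2940 J

Step 1 (isobaric): W = PΔV = (320 kPa)(31.9 − 19.2 L) = 4064 J.
After step 1: P = 320 kPa, V = 31.9 L, T = 471.9 K.
Step 2 (adiabatic): W = (P₁V₁ − P₂V₂)/(γ−1) = (10208 − 13009)/0.4 = -7002 J.
W_total = 4064 − 7002 = -2938 J.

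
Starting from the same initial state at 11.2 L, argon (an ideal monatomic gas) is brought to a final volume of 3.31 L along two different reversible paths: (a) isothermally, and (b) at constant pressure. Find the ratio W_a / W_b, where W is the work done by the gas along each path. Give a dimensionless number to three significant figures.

Path (a) isothermal: W = P₁V₁ ln(V₂/V₁) → W_a/(P₁V₁) = -1.219.
Path (b) isobaric: W = P₁(V₂ − V₁) → W_b/(P₁V₁) = -0.7045.
W_a / W_b = -1.219 / -0.7045 = 1.73.

W_a / W_b ≈ 1.73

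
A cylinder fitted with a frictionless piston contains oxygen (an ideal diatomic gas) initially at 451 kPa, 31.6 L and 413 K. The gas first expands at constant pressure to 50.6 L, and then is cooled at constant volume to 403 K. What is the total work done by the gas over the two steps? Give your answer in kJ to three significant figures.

Step 1 (isobaric): W = PΔV = (451 kPa)(50.6 − 31.6 L) = 8569 J.
Step 2 (isochoric): W = 0 (constant volume).
W_total = 8569 + 0 = 8569 J.

W_total ≈ 8.57 kJ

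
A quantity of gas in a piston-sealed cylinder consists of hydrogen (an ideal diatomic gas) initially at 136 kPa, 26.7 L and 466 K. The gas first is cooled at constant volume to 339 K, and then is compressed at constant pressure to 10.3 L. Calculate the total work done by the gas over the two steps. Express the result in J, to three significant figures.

Step 1 (isochoric): W = 0 (constant volume).
After step 1: P = 98.94 kPa (V unchanged).
Step 2 (isobaric): W = PΔV = (98.94 kPa)(10.3 − 26.7 L) = -1623 J.
W_total = 0 − 1623 = -1623 J.

W_total ≈ -1620 J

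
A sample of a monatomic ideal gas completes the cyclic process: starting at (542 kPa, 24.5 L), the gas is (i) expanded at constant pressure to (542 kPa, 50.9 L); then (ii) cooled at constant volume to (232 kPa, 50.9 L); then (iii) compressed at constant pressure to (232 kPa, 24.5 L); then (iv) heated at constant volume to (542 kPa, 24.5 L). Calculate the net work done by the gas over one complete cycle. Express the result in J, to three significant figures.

Constant-volume legs do no work.
W(i) = (542)(50.9 − 24.5) = 14309 J; W(iii) = (232)(24.5 − 50.9) = -6125 J.
W_net = 14309 − 6125 = 8184 J (the clockwise enclosed area).

W_net ≈ 8180 J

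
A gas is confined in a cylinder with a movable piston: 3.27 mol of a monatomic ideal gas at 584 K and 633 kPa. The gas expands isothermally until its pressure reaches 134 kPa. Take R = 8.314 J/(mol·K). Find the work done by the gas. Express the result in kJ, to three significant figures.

Isothermal process: W = nRT ln(V₂/V₁) = nRT ln(P₁/P₂).
W = (3.27)(8.314)(584) × ln(633/134)
  = 15877 × ln(4.724) = 15877 × 1.553
W_by_gas = 24651 J.

W ≈ 24.7 kJ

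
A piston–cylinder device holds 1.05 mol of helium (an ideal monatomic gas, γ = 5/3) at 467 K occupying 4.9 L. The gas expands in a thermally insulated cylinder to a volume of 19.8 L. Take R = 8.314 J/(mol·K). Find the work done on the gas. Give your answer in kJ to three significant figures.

Adiabatic: TV^(γ−1) = const with γ = 5/3.
T₂ = T₁ (V₁/V₂)^(γ−1) = 467 × (4.9/19.8)^0.667 = 467 × 0.3942 = 184.1 K.
W_by = nCᵥ(T₁ − T₂) = (1.05)(12.47)(467 − 184.1) = 3705 J.
Work on gas = −W_by = -3705 J.

W ≈ -3.70 kJ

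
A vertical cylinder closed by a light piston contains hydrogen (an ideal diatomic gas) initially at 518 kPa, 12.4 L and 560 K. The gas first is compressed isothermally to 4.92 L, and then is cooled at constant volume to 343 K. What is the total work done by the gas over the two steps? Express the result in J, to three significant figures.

Step 1 (isothermal): W = P₁V₁ ln(V₂/V₁) = (6423) ln(4.92/12.4) = -5938 J.
Step 2 (isochoric): W = 0 (constant volume).
W_total = -5938 + 0 = -5938 J.

W_total ≈ -5940 J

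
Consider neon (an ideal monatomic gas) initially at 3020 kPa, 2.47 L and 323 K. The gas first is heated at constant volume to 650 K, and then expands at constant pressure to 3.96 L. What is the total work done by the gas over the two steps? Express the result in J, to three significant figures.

Step 1 (isochoric): W = 0 (constant volume).
After step 1: P = 6077 kPa (V unchanged).
Step 2 (isobaric): W = PΔV = (6077 kPa)(3.96 − 2.47 L) = 9055 J.
W_total = 0 + 9055 = 9055 J.

W_total ≈ 9060 J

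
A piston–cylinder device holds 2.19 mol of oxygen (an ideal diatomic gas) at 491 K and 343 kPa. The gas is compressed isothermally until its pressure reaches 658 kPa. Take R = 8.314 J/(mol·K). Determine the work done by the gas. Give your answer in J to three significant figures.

W ≈ -5820 J

Isothermal process: W = nRT ln(V₂/V₁) = nRT ln(P₁/P₂).
W = (2.19)(8.314)(491) × ln(343/658)
  = 8940 × ln(0.5213) = 8940 × -0.6515
W_by_gas = -5824 J.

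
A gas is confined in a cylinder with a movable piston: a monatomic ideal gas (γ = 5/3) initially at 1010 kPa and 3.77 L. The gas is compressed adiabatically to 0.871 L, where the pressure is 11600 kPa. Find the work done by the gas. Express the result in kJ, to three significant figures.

Adiabatic: W = (P₁V₁ − P₂V₂)/(γ − 1) with γ = 5/3.
P₁V₁ = 3808 J, P₂V₂ = 10104 J.
W = (3808 − 10104) / 0.6667 = -9444 J.

W ≈ -9.44 kJ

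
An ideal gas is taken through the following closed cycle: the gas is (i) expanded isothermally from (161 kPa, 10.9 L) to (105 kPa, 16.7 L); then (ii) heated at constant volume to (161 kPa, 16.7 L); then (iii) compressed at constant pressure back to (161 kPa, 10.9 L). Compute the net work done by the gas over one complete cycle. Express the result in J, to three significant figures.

W_net ≈ -185 J

Leg (i): W = PᵢVᵢ ln(V_f/Vᵢ) = (1755) ln(16.7/10.9) = 748.7 J.
Leg (ii): W = 0.
Leg (iii): W = PΔV = (161)(10.9 − 16.7) = -933.8 J.
W_net = 748.7 − 933.8 = -185.1 J.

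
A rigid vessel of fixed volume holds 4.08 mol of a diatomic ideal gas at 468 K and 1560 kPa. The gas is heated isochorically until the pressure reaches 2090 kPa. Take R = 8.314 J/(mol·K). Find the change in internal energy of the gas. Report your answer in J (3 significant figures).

Constant volume ⇒ W = 0, so Q = ΔU = nCᵥΔT with Cᵥ = 5R/2 = 20.79 J/(mol·K).
At constant V, T₂/T₁ = P₂/P₁ ⇒ ΔT = T₁(P₂/P₁ − 1) = 468·(2090/1560 − 1) = 159 K.
ΔU = (4.08)(20.79)(159) = 13484 J.

ΔU ≈ 13500 J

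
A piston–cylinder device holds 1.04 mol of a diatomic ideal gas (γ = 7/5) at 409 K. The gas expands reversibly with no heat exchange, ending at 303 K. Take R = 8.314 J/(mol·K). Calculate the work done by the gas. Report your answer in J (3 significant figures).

Adiabatic ⇒ Q = 0, so W_by = −ΔU = nCᵥ(T₁ − T₂).
Cᵥ = 5R/2 = 20.79 J/(mol·K).
W = (1.04)(20.79)(409 − 303) = 2291 J.

W ≈ 2290 J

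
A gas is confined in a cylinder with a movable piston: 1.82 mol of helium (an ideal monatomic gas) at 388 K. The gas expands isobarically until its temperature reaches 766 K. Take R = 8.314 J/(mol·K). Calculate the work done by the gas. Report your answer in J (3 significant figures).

W ≈ 5720 J

Isobaric: W = P ΔV = nR ΔT.
W = (1.82)(8.314)(766 − 388) = 5720 J.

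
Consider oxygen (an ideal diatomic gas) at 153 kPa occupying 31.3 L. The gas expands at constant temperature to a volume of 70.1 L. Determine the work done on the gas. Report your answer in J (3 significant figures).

W ≈ -3860 J

Isothermal: W = nRT ln(V₂/V₁) = P₁V₁ ln(V₂/V₁).
P₁V₁ = (153 kPa)(31.3 L) = 4789 J.
W = 4789 × ln(70.1/31.3) = 4789 × 0.8063
W_by_gas = 3861 J; work on gas = −W_by = -3861 J.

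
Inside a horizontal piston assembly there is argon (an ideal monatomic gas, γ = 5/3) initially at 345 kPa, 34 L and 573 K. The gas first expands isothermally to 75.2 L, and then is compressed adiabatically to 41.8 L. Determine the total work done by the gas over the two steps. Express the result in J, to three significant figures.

Step 1 (isothermal): W = P₁V₁ ln(V₂/V₁) = (11730) ln(75.2/34) = 9311 J.
After step 1: P = 156 kPa, V = 75.2 L, T = 573 K.
Step 2 (adiabatic): W = (P₁V₁ − P₂V₂)/(γ−1) = (11730 − 17351)/0.667 = -8432 J.
W_total = 9311 − 8432 = 879.6 J.

W_total ≈ 880 J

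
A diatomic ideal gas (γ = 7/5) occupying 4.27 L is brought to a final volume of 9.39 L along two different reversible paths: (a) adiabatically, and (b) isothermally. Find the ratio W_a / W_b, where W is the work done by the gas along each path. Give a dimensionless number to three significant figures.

W_a / W_b ≈ 0.858

Path (a) adiabatic: W = P₁V₁(1 − (V₁/V₂)^(γ−1))/(γ−1) → W_a/(P₁V₁) = 0.6759.
Path (b) isothermal: W = P₁V₁ ln(V₂/V₁) → W_b/(P₁V₁) = 0.788.
W_a / W_b = 0.6759 / 0.788 = 0.8577.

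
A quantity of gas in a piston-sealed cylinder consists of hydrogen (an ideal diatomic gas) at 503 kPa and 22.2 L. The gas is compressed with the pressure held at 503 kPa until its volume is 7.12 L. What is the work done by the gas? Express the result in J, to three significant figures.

Isobaric: W = P ΔV.
W = (503 kPa)(7.12 − 22.2 L) = (503)(-15.08) = -7585 J.

W ≈ -7590 J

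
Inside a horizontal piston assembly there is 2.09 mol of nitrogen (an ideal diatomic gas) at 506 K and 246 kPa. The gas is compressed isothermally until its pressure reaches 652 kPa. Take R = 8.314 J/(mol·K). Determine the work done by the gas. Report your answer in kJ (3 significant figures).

Isothermal process: W = nRT ln(V₂/V₁) = nRT ln(P₁/P₂).
W = (2.09)(8.314)(506) × ln(246/652)
  = 8792 × ln(0.3773) = 8792 × -0.9747
W_by_gas = -8570 J.

W ≈ -8.57 kJ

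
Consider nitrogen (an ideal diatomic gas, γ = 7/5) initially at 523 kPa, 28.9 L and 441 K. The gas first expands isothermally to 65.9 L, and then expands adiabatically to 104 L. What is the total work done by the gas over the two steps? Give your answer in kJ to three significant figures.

W_total ≈ 18.8 kJ

Step 1 (isothermal): W = P₁V₁ ln(V₂/V₁) = (15115) ln(65.9/28.9) = 12459 J.
After step 1: P = 229.4 kPa, V = 65.9 L, T = 441 K.
Step 2 (adiabatic): W = (P₁V₁ − P₂V₂)/(γ−1) = (15115 − 12593)/0.4 = 6303 J.
W_total = 12459 + 6303 = 18762 J.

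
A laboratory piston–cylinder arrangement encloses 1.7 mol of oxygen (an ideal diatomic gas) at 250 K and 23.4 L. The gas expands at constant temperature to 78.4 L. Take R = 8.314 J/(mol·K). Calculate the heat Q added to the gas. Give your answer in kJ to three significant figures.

Q ≈ 4.27 kJ

Isothermal ⇒ ΔU = 0, so Q = W = nRT ln(V₂/V₁).
Q = (1.7)(8.314)(250) ln(78.4/23.4) = 3533 × 1.209 = 4272 J.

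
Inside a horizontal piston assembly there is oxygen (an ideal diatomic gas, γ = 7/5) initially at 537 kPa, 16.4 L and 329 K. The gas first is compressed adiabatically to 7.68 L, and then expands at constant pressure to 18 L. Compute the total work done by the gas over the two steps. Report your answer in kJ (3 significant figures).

W_total ≈ 8.22 kJ

Step 1 (adiabatic): W = (P₁V₁ − P₂V₂)/(γ−1) = (8807 − 11929)/0.4 = -7806 J.
After step 1: P = 1553 kPa, V = 7.68 L, T = 445.6 K.
Step 2 (isobaric): W = PΔV = (1553 kPa)(18 − 7.68 L) = 16030 J.
W_total = -7806 + 16030 = 8224 J.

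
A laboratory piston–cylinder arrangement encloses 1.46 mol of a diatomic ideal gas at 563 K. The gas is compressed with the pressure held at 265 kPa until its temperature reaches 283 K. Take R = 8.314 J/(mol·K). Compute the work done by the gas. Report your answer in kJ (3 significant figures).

W ≈ -3.40 kJ

Isobaric: W = P ΔV = nR ΔT.
W = (1.46)(8.314)(283 − 563) = -3399 J.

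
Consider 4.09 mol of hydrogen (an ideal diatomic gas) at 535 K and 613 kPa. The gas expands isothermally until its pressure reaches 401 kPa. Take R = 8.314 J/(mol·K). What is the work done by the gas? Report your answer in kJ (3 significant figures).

Isothermal process: W = nRT ln(V₂/V₁) = nRT ln(P₁/P₂).
W = (4.09)(8.314)(535) × ln(613/401)
  = 18192 × ln(1.529) = 18192 × 0.4244
W_by_gas = 7721 J.

W ≈ 7.72 kJ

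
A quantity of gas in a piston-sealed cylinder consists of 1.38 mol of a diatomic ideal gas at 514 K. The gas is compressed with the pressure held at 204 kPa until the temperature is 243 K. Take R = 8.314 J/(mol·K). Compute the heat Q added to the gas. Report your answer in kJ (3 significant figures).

Isobaric: W = nRΔT = (1.38)(8.314)(-271) = -3109 J.
ΔU = nCᵥΔT with Cᵥ = 5R/2: ΔU = (1.38)(20.79)(-271) = -7773 J.
Q = ΔU + W = -7773 − 3109 = -10882 J.

Q ≈ -10.9 kJ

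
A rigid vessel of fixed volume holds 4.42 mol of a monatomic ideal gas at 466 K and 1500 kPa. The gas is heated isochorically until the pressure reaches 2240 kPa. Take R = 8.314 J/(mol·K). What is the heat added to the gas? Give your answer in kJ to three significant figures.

Q ≈ 12.7 kJ

Constant volume ⇒ W = 0, so Q = ΔU = nCᵥΔT with Cᵥ = 3R/2 = 12.47 J/(mol·K).
At constant V, T₂/T₁ = P₂/P₁ ⇒ ΔT = T₁(P₂/P₁ − 1) = 466·(2240/1500 − 1) = 229.9 K.
ΔU = (4.42)(12.47)(229.9) = 12672 J.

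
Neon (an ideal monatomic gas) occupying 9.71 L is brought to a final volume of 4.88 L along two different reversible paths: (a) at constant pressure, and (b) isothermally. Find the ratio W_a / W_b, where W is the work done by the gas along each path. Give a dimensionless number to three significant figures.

W_a / W_b ≈ 0.723

Path (a) isobaric: W = P₁(V₂ − V₁) → W_a/(P₁V₁) = -0.4974.
Path (b) isothermal: W = P₁V₁ ln(V₂/V₁) → W_b/(P₁V₁) = -0.688.
W_a / W_b = -0.4974 / -0.688 = 0.723.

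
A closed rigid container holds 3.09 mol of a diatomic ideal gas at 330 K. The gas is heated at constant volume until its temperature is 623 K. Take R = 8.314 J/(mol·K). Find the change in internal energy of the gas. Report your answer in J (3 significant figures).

Constant volume ⇒ W = 0, so Q = ΔU = nCᵥΔT with Cᵥ = 5R/2 = 20.79 J/(mol·K).
ΔU = (3.09)(20.79)(623 − 330) = 18818 J.

ΔU ≈ 18800 J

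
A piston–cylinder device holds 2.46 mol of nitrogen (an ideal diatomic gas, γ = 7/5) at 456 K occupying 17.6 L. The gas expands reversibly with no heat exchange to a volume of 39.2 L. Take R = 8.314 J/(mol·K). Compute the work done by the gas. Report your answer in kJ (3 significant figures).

W ≈ 6.39 kJ

Adiabatic: TV^(γ−1) = const with γ = 7/5.
T₂ = T₁ (V₁/V₂)^(γ−1) = 456 × (17.6/39.2)^0.4 = 456 × 0.7259 = 331 K.
W_by = nCᵥ(T₁ − T₂) = (2.46)(20.79)(456 − 331) = 6390 J.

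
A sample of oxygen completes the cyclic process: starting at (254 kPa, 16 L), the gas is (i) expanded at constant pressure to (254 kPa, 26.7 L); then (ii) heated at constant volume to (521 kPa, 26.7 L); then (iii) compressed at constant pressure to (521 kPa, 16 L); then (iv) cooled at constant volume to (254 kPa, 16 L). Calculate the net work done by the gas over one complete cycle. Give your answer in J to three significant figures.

W_net ≈ -2860 J

Constant-volume legs do no work.
W(i) = (254)(26.7 − 16) = 2718 J; W(iii) = (521)(16 − 26.7) = -5575 J.
W_net = 2718 − 5575 = -2857 J (the counter-clockwise enclosed area).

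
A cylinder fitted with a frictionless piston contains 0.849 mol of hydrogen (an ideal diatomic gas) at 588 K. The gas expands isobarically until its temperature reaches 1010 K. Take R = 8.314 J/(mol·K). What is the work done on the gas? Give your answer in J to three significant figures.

W ≈ -2980 J

Isobaric: W = P ΔV = nR ΔT.
W = (0.849)(8.314)(1010 − 588) = 2979 J.
Work on gas = −W_by = -2979 J.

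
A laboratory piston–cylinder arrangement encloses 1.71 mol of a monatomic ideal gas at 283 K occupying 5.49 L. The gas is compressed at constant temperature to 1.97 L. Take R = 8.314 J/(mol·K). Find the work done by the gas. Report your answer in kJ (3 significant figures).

W ≈ -4.12 kJ

Isothermal: W = nRT ln(V₂/V₁).
W = (1.71)(8.314)(283) × ln(1.97/5.49)
  = 4023 × -1.025
W_by_gas = -4124 J.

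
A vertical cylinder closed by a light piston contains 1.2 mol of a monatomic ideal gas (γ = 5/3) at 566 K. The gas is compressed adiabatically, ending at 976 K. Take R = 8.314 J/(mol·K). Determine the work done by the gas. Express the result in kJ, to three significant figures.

Adiabatic ⇒ Q = 0, so W_by = −ΔU = nCᵥ(T₁ − T₂).
Cᵥ = 3R/2 = 12.47 J/(mol·K).
W = (1.2)(12.47)(566 − 976) = -6136 J.

W ≈ -6.14 kJ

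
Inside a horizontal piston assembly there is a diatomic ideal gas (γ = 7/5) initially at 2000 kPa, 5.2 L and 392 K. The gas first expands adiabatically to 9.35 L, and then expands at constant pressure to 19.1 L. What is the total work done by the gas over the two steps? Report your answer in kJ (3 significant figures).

W_total ≈ 14.0 kJ

Step 1 (adiabatic): W = (P₁V₁ − P₂V₂)/(γ−1) = (10400 − 8225)/0.4 = 5439 J.
After step 1: P = 879.6 kPa, V = 9.35 L, T = 310 K.
Step 2 (isobaric): W = PΔV = (879.6 kPa)(19.1 − 9.35 L) = 8576 J.
W_total = 5439 + 8576 = 14015 J.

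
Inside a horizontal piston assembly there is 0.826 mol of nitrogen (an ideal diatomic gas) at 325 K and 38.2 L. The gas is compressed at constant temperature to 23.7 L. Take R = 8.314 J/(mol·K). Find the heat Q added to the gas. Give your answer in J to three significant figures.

Isothermal ⇒ ΔU = 0, so Q = W = nRT ln(V₂/V₁).
Q = (0.826)(8.314)(325) ln(23.7/38.2) = 2232 × -0.4774 = -1065 J.

Q ≈ -1070 J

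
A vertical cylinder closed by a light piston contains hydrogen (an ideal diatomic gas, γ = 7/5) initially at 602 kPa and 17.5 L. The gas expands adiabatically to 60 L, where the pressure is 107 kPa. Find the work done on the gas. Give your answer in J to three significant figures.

Adiabatic: W = (P₁V₁ − P₂V₂)/(γ − 1) with γ = 7/5.
P₁V₁ = 10535 J, P₂V₂ = 6420 J.
W = (10535 − 6420) / 0.4 = 10288 J.
Work on gas = −W_by = -10288 J.

W ≈ -10300 J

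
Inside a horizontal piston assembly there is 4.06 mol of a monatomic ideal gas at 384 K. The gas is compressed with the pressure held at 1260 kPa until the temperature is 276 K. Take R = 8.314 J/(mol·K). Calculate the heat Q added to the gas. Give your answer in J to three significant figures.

Isobaric: W = nRΔT = (4.06)(8.314)(-108) = -3646 J.
ΔU = nCᵥΔT with Cᵥ = 3R/2: ΔU = (4.06)(12.47)(-108) = -5468 J.
Q = ΔU + W = -5468 − 3646 = -9114 J.

Q ≈ -9110 J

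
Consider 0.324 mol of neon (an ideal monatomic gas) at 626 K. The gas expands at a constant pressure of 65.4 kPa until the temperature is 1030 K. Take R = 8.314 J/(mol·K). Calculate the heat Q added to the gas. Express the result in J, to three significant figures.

Isobaric: W = nRΔT = (0.324)(8.314)(404) = 1088 J.
ΔU = nCᵥΔT with Cᵥ = 3R/2: ΔU = (0.324)(12.47)(404) = 1632 J.
Q = ΔU + W = 1632 + 1088 = 2721 J.

Q ≈ 2720 J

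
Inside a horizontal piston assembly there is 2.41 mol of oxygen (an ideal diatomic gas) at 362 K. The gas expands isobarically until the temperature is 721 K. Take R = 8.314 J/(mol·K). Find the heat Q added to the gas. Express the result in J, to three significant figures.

Isobaric: W = nRΔT = (2.41)(8.314)(359) = 7193 J.
ΔU = nCᵥΔT with Cᵥ = 5R/2: ΔU = (2.41)(20.79)(359) = 17983 J.
Q = ΔU + W = 17983 + 7193 = 25176 J.

Q ≈ 25200 J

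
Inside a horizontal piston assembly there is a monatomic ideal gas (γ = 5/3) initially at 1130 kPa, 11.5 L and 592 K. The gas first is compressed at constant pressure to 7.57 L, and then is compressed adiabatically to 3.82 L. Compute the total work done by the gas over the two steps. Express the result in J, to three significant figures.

Step 1 (isobaric): W = PΔV = (1130 kPa)(7.57 − 11.5 L) = -4441 J.
After step 1: P = 1130 kPa, V = 7.57 L, T = 389.7 K.
Step 2 (adiabatic): W = (P₁V₁ − P₂V₂)/(γ−1) = (8554 − 13496)/0.667 = -7412 J.
W_total = -4441 − 7412 = -11853 J.

W_total ≈ -11900 J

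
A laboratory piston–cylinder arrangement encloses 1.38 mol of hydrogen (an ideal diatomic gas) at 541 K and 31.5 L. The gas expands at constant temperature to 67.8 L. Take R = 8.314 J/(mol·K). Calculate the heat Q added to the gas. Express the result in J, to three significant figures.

Q ≈ 4760 J

Isothermal ⇒ ΔU = 0, so Q = W = nRT ln(V₂/V₁).
Q = (1.38)(8.314)(541) ln(67.8/31.5) = 6207 × 0.7666 = 4758 J.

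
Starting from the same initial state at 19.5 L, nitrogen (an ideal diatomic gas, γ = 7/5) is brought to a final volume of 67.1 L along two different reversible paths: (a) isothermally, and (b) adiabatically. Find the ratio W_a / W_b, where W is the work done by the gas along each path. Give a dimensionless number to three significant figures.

W_a / W_b ≈ 1.27

Path (a) isothermal: W = P₁V₁ ln(V₂/V₁) → W_a/(P₁V₁) = 1.236.
Path (b) adiabatic: W = P₁V₁(1 − (V₁/V₂)^(γ−1))/(γ−1) → W_b/(P₁V₁) = 0.975.
W_a / W_b = 1.236 / 0.975 = 1.267.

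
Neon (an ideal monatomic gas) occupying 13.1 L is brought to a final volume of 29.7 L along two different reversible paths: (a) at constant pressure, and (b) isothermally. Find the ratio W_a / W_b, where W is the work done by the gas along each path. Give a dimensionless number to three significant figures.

W_a / W_b ≈ 1.55

Path (a) isobaric: W = P₁(V₂ − V₁) → W_a/(P₁V₁) = 1.267.
Path (b) isothermal: W = P₁V₁ ln(V₂/V₁) → W_b/(P₁V₁) = 0.8185.
W_a / W_b = 1.267 / 0.8185 = 1.548.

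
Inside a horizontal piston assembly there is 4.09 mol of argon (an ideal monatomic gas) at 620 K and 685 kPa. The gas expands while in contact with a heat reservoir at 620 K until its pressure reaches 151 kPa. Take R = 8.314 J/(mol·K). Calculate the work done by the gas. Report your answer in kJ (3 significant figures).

W ≈ 31.9 kJ

Isothermal process: W = nRT ln(V₂/V₁) = nRT ln(P₁/P₂).
W = (4.09)(8.314)(620) × ln(685/151)
  = 21083 × ln(4.536) = 21083 × 1.512
W_by_gas = 31880 J.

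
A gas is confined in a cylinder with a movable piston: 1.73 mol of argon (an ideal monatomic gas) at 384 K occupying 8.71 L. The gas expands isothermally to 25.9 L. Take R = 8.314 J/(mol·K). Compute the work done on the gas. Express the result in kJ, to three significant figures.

Isothermal: W = nRT ln(V₂/V₁).
W = (1.73)(8.314)(384) × ln(25.9/8.71)
  = 5523 × 1.09
W_by_gas = 6019 J; work on gas = −W_by = -6019 J.

W ≈ -6.02 kJ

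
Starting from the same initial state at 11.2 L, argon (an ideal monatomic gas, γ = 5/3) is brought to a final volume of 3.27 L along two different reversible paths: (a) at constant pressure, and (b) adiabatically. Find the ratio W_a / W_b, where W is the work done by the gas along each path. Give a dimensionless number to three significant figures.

W_a / W_b ≈ 0.371

Path (a) isobaric: W = P₁(V₂ − V₁) → W_a/(P₁V₁) = -0.708.
Path (b) adiabatic: W = P₁V₁(1 − (V₁/V₂)^(γ−1))/(γ−1) → W_b/(P₁V₁) = -1.908.
W_a / W_b = -0.708 / -1.908 = 0.371.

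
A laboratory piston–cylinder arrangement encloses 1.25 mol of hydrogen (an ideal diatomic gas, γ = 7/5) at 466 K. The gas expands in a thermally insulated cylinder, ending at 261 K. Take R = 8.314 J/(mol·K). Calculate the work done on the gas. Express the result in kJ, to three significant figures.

Adiabatic ⇒ Q = 0, so W_by = −ΔU = nCᵥ(T₁ − T₂).
Cᵥ = 5R/2 = 20.79 J/(mol·K).
W = (1.25)(20.79)(466 − 261) = 5326 J.
Work on gas = −W_by = -5326 J.

W ≈ -5.33 kJ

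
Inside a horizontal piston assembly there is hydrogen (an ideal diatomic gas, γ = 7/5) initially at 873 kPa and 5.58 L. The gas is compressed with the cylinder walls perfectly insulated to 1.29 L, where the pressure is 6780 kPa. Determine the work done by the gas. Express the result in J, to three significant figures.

Adiabatic: W = (P₁V₁ − P₂V₂)/(γ − 1) with γ = 7/5.
P₁V₁ = 4871 J, P₂V₂ = 8746 J.
W = (4871 − 8746) / 0.4 = -9687 J.

W ≈ -9690 J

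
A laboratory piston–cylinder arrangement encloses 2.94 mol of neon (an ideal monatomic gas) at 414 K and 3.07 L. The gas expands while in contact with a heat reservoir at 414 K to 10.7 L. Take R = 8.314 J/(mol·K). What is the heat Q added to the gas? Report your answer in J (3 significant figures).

Isothermal ⇒ ΔU = 0, so Q = W = nRT ln(V₂/V₁).
Q = (2.94)(8.314)(414) ln(10.7/3.07) = 10119 × 1.249 = 12635 J.

Q ≈ 12600 J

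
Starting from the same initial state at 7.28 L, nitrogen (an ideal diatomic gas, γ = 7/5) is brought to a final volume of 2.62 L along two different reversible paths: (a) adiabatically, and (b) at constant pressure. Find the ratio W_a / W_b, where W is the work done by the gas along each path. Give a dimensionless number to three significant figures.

Path (a) adiabatic: W = P₁V₁(1 − (V₁/V₂)^(γ−1))/(γ−1) → W_a/(P₁V₁) = -1.262.
Path (b) isobaric: W = P₁(V₂ − V₁) → W_b/(P₁V₁) = -0.6401.
W_a / W_b = -1.262 / -0.6401 = 1.972.

W_a / W_b ≈ 1.97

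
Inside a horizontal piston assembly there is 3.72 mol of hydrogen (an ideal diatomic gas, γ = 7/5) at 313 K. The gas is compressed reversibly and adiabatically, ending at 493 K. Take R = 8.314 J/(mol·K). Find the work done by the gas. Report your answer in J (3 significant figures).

Adiabatic ⇒ Q = 0, so W_by = −ΔU = nCᵥ(T₁ − T₂).
Cᵥ = 5R/2 = 20.79 J/(mol·K).
W = (3.72)(20.79)(313 − 493) = -13918 J.

W ≈ -13900 J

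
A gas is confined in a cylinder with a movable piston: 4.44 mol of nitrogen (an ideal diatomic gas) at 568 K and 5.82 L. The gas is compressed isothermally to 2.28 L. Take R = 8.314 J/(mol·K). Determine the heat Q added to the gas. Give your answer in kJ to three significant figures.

Isothermal ⇒ ΔU = 0, so Q = W = nRT ln(V₂/V₁).
Q = (4.44)(8.314)(568) ln(2.28/5.82) = 20967 × -0.9371 = -19649 J.

Q ≈ -19.6 kJ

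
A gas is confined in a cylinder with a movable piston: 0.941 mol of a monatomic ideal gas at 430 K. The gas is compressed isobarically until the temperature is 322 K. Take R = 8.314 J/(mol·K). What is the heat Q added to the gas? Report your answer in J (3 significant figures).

Q ≈ -2110 J

Isobaric: W = nRΔT = (0.941)(8.314)(-108) = -844.9 J.
ΔU = nCᵥΔT with Cᵥ = 3R/2: ΔU = (0.941)(12.47)(-108) = -1267 J.
Q = ΔU + W = -1267 − 844.9 = -2112 J.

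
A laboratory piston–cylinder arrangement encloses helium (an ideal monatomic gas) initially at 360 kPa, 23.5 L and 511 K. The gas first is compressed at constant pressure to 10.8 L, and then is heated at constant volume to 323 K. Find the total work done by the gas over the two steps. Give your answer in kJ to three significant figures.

Step 1 (isobaric): W = PΔV = (360 kPa)(10.8 − 23.5 L) = -4572 J.
Step 2 (isochoric): W = 0 (constant volume).
W_total = -4572 + 0 = -4572 J.

W_total ≈ -4.57 kJ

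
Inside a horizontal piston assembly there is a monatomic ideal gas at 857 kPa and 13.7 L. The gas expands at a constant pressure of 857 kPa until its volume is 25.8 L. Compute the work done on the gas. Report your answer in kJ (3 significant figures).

Isobaric: W = P ΔV.
W = (857 kPa)(25.8 − 13.7 L) = (857)(12.1) = 10370 J.
Work on gas = −W_by = -10370 J.

W ≈ -10.4 kJ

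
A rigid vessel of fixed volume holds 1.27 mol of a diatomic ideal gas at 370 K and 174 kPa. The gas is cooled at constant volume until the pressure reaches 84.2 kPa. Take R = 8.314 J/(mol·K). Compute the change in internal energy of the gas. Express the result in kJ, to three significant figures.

Constant volume ⇒ W = 0, so Q = ΔU = nCᵥΔT with Cᵥ = 5R/2 = 20.79 J/(mol·K).
At constant V, T₂/T₁ = P₂/P₁ ⇒ ΔT = T₁(P₂/P₁ − 1) = 370·(84.2/174 − 1) = -191 K.
ΔU = (1.27)(20.79)(-191) = -5041 J.

ΔU ≈ -5.04 kJ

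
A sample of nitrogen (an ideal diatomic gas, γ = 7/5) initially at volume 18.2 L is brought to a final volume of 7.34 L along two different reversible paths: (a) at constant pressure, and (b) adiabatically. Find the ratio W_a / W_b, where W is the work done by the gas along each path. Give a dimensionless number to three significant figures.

W_a / W_b ≈ 0.545

Path (a) isobaric: W = P₁(V₂ − V₁) → W_a/(P₁V₁) = -0.5967.
Path (b) adiabatic: W = P₁V₁(1 − (V₁/V₂)^(γ−1))/(γ−1) → W_b/(P₁V₁) = -1.095.
W_a / W_b = -0.5967 / -1.095 = 0.545.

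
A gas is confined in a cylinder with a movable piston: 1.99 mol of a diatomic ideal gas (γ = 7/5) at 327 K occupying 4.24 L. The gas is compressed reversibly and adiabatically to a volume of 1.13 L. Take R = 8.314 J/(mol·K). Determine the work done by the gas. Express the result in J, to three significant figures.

Adiabatic: TV^(γ−1) = const with γ = 7/5.
T₂ = T₁ (V₁/V₂)^(γ−1) = 327 × (4.24/1.13)^0.4 = 327 × 1.697 = 555 K.
W_by = nCᵥ(T₁ − T₂) = (1.99)(20.79)(327 − 555) = -9429 J.

W ≈ -9430 J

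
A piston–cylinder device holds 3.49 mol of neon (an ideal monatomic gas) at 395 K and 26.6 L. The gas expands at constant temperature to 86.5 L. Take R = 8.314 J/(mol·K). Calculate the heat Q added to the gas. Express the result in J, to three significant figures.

Q ≈ 13500 J

Isothermal ⇒ ΔU = 0, so Q = W = nRT ln(V₂/V₁).
Q = (3.49)(8.314)(395) ln(86.5/26.6) = 11461 × 1.179 = 13516 J.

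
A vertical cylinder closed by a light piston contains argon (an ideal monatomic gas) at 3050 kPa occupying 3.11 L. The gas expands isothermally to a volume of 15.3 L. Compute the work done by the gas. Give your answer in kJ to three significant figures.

Isothermal: W = nRT ln(V₂/V₁) = P₁V₁ ln(V₂/V₁).
P₁V₁ = (3050 kPa)(3.11 L) = 9486 J.
W = 9486 × ln(15.3/3.11) = 9486 × 1.593
W_by_gas = 15113 J.

W ≈ 15.1 kJ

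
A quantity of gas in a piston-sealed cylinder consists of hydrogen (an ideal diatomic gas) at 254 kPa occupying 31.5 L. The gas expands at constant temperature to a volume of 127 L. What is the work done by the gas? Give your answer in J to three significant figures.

Isothermal: W = nRT ln(V₂/V₁) = P₁V₁ ln(V₂/V₁).
P₁V₁ = (254 kPa)(31.5 L) = 8001 J.
W = 8001 × ln(127/31.5) = 8001 × 1.394
W_by_gas = 11155 J.

W ≈ 11200 J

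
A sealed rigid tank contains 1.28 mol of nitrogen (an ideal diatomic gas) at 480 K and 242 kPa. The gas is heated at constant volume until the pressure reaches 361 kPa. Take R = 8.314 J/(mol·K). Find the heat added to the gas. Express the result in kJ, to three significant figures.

Constant volume ⇒ W = 0, so Q = ΔU = nCᵥΔT with Cᵥ = 5R/2 = 20.79 J/(mol·K).
At constant V, T₂/T₁ = P₂/P₁ ⇒ ΔT = T₁(P₂/P₁ − 1) = 480·(361/242 − 1) = 236 K.
ΔU = (1.28)(20.79)(236) = 6280 J.

Q ≈ 6.28 kJ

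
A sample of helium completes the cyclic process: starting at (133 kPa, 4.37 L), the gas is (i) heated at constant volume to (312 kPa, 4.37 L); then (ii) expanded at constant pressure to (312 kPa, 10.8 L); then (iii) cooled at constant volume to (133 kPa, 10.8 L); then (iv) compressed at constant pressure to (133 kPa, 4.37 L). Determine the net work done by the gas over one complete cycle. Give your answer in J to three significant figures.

Constant-volume legs do no work.
W(ii) = (312)(10.8 − 4.37) = 2006 J; W(iv) = (133)(4.37 − 10.8) = -855.2 J.
W_net = 2006 − 855.2 = 1151 J (the clockwise enclosed area).

W_net ≈ 1150 J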